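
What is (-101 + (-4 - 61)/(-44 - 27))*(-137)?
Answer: 973522/71 ≈ 13712.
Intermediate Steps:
(-101 + (-4 - 61)/(-44 - 27))*(-137) = (-101 - 65/(-71))*(-137) = (-101 - 65*(-1/71))*(-137) = (-101 + 65/71)*(-137) = -7106/71*(-137) = 973522/71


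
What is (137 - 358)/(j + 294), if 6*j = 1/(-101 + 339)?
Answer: -315588/419833 ≈ -0.75170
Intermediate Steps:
j = 1/1428 (j = 1/(6*(-101 + 339)) = (⅙)/238 = (⅙)*(1/238) = 1/1428 ≈ 0.00070028)
(137 - 358)/(j + 294) = (137 - 358)/(1/1428 + 294) = -221/419833/1428 = -221*1428/419833 = -315588/419833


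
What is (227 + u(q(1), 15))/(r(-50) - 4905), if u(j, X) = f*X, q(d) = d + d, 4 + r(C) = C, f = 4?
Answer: -287/4959 ≈ -0.057875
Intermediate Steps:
r(C) = -4 + C
q(d) = 2*d
u(j, X) = 4*X
(227 + u(q(1), 15))/(r(-50) - 4905) = (227 + 4*15)/((-4 - 50) - 4905) = (227 + 60)/(-54 - 4905) = 287/(-4959) = 287*(-1/4959) = -287/4959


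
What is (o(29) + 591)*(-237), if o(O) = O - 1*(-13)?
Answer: -150021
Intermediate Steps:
o(O) = 13 + O (o(O) = O + 13 = 13 + O)
(o(29) + 591)*(-237) = ((13 + 29) + 591)*(-237) = (42 + 591)*(-237) = 633*(-237) = -150021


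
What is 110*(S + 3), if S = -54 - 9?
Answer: -6600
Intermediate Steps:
S = -63
110*(S + 3) = 110*(-63 + 3) = 110*(-60) = -6600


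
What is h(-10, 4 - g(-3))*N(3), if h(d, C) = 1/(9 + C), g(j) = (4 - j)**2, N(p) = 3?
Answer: -1/12 ≈ -0.083333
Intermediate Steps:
h(-10, 4 - g(-3))*N(3) = 3/(9 + (4 - (-4 - 3)**2)) = 3/(9 + (4 - 1*(-7)**2)) = 3/(9 + (4 - 1*49)) = 3/(9 + (4 - 49)) = 3/(9 - 45) = 3/(-36) = -1/36*3 = -1/12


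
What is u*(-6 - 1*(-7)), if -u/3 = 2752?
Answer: -8256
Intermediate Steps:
u = -8256 (u = -3*2752 = -8256)
u*(-6 - 1*(-7)) = -8256*(-6 - 1*(-7)) = -8256*(-6 + 7) = -8256*1 = -8256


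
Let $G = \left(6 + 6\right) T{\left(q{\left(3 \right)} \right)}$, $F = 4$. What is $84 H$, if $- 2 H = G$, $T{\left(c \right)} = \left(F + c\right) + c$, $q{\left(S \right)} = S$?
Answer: $-5040$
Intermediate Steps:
$T{\left(c \right)} = 4 + 2 c$ ($T{\left(c \right)} = \left(4 + c\right) + c = 4 + 2 c$)
$G = 120$ ($G = \left(6 + 6\right) \left(4 + 2 \cdot 3\right) = 12 \left(4 + 6\right) = 12 \cdot 10 = 120$)
$H = -60$ ($H = \left(- \frac{1}{2}\right) 120 = -60$)
$84 H = 84 \left(-60\right) = -5040$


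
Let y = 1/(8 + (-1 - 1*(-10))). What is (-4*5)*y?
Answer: -20/17 ≈ -1.1765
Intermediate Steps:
y = 1/17 (y = 1/(8 + (-1 + 10)) = 1/(8 + 9) = 1/17 ≈ 0.058824)
(-4*5)*y = -4*5*(1/17) = -20*1/17 = -20/17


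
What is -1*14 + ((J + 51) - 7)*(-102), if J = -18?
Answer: -2666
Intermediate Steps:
-1*14 + ((J + 51) - 7)*(-102) = -1*14 + ((-18 + 51) - 7)*(-102) = -14 + (33 - 7)*(-102) = -14 + 26*(-102) = -14 - 2652 = -2666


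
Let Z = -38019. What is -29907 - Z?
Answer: 8112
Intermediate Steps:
-29907 - Z = -29907 - 1*(-38019) = -29907 + 38019 = 8112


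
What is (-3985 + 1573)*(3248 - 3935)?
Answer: 1657044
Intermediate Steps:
(-3985 + 1573)*(3248 - 3935) = -2412*(-687) = 1657044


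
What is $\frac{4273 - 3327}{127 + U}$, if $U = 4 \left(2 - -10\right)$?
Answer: $\frac{946}{175} \approx 5.4057$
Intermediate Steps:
$U = 48$ ($U = 4 \left(2 + 10\right) = 4 \cdot 12 = 48$)
$\frac{4273 - 3327}{127 + U} = \frac{4273 - 3327}{127 + 48} = \frac{946}{175}$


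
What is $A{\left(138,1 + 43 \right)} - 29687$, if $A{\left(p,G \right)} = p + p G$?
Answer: $-23477$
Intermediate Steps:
$A{\left(p,G \right)} = p + G p$
$A{\left(138,1 + 43 \right)} - 29687 = 138 \left(1 + \left(1 + 43\right)\right) - 29687 = 138 \left(1 + 44\right) - 29687 = 138 \cdot 45 - 29687 = 6210 - 29687 = -23477$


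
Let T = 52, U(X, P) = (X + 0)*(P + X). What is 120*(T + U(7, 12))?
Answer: 22200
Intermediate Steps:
U(X, P) = X*(P + X)
120*(T + U(7, 12)) = 120*(52 + 7*(12 + 7)) = 120*(52 + 7*19) = 120*(52 + 133) = 120*185 = 22200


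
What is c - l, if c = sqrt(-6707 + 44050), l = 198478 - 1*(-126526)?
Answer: -325004 + sqrt(37343) ≈ -3.2481e+5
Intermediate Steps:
l = 325004 (l = 198478 + 126526 = 325004)
c = sqrt(37343) ≈ 193.24
c - l = sqrt(37343) - 1*325004 = sqrt(37343) - 325004 = -325004 + sqrt(37343)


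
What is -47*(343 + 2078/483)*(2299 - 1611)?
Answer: -5424266992/483 ≈ -1.1230e+7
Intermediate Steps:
-47*(343 + 2078/483)*(2299 - 1611) = -47*(343 + 2078*(1/483))*688 = -47*(343 + 2078/483)*688 = -7884109*688/483 = -47*115409936/483 = -5424266992/483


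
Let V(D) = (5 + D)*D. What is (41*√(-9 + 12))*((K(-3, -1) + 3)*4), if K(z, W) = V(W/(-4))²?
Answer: 49569*√3/64 ≈ 1341.5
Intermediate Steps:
V(D) = D*(5 + D)
K(z, W) = W²*(5 - W/4)²/16 (K(z, W) = ((W/(-4))*(5 + W/(-4)))² = ((W*(-¼))*(5 + W*(-¼)))² = ((-W/4)*(5 - W/4))² = (-W*(5 - W/4)/4)² = W²*(5 - W/4)²/16)
(41*√(-9 + 12))*((K(-3, -1) + 3)*4) = (41*√(-9 + 12))*(((1/256)*(-1)²*(-20 - 1)² + 3)*4) = (41*√3)*(((1/256)*1*(-21)² + 3)*4) = (41*√3)*(((1/256)*1*441 + 3)*4) = (41*√3)*((441/256 + 3)*4) = (41*√3)*((1209/256)*4) = (41*√3)*(1209/64) = 49569*√3/64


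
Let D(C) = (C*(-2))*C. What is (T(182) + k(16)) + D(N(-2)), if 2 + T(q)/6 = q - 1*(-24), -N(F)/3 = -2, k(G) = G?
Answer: 1168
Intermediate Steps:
N(F) = 6 (N(F) = -3*(-2) = 6)
D(C) = -2*C**2 (D(C) = (-2*C)*C = -2*C**2)
T(q) = 132 + 6*q (T(q) = -12 + 6*(q - 1*(-24)) = -12 + 6*(q + 24) = -12 + 6*(24 + q) = -12 + (144 + 6*q) = 132 + 6*q)
(T(182) + k(16)) + D(N(-2)) = ((132 + 6*182) + 16) - 2*6**2 = ((132 + 1092) + 16) - 2*36 = (1224 + 16) - 72 = 1240 - 72 = 1168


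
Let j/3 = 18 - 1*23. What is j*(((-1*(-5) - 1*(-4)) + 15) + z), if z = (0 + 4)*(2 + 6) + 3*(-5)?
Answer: -615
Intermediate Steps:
z = 17 (z = 4*8 - 15 = 32 - 15 = 17)
j = -15 (j = 3*(18 - 1*23) = 3*(18 - 23) = 3*(-5) = -15)
j*(((-1*(-5) - 1*(-4)) + 15) + z) = -15*(((-1*(-5) - 1*(-4)) + 15) + 17) = -15*(((5 + 4) + 15) + 17) = -15*((9 + 15) + 17) = -15*(24 + 17) = -15*41 = -615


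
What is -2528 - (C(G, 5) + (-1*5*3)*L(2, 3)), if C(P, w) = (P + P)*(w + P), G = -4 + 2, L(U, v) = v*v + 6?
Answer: -2291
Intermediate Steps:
L(U, v) = 6 + v² (L(U, v) = v² + 6 = 6 + v²)
G = -2
C(P, w) = 2*P*(P + w) (C(P, w) = (2*P)*(P + w) = 2*P*(P + w))
-2528 - (C(G, 5) + (-1*5*3)*L(2, 3)) = -2528 - (2*(-2)*(-2 + 5) + (-1*5*3)*(6 + 3²)) = -2528 - (2*(-2)*3 + (-5*3)*(6 + 9)) = -2528 - (-12 - 15*15) = -2528 - (-12 - 225) = -2528 - 1*(-237) = -2528 + 237 = -2291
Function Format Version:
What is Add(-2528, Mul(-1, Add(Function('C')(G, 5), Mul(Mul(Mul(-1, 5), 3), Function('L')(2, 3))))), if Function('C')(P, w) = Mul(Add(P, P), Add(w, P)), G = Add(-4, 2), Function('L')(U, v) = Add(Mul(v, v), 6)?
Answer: -2291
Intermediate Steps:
Function('L')(U, v) = Add(6, Pow(v, 2)) (Function('L')(U, v) = Add(Pow(v, 2), 6) = Add(6, Pow(v, 2)))
G = -2
Function('C')(P, w) = Mul(2, P, Add(P, w)) (Function('C')(P, w) = Mul(Mul(2, P), Add(P, w)) = Mul(2, P, Add(P, w)))
Add(-2528, Mul(-1, Add(Function('C')(G, 5), Mul(Mul(Mul(-1, 5), 3), Function('L')(2, 3))))) = Add(-2528, Mul(-1, Add(Mul(2, -2, Add(-2, 5)), Mul(Mul(Mul(-1, 5), 3), Add(6, Pow(3, 2)))))) = Add(-2528, Mul(-1, Add(Mul(2, -2, 3), Mul(Mul(-5, 3), Add(6, 9))))) = Add(-2528, Mul(-1, Add(-12, Mul(-15, 15)))) = Add(-2528, Mul(-1, Add(-12, -225))) = Add(-2528, Mul(-1, -237)) = Add(-2528, 237) = -2291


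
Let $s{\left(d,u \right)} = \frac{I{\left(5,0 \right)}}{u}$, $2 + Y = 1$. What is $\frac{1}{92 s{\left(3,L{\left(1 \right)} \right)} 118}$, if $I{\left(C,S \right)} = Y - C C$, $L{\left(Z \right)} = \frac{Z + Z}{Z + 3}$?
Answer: $- \frac{1}{564512} \approx -1.7714 \cdot 10^{-6}$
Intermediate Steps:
$Y = -1$ ($Y = -2 + 1 = -1$)
$L{\left(Z \right)} = \frac{2 Z}{3 + Z}$
$I{\left(C,S \right)} = -1 - C^{2}$ ($I{\left(C,S \right)} = -1 - C C = -1 - C^{2}$)
$s{\left(d,u \right)} = - \frac{26}{u}$ ($s{\left(d,u \right)} = \frac{-1 - 5^{2}}{u} = \frac{-1 - 25}{u} = - \frac{26}{u}$)
$\frac{1}{92 s{\left(3,L{\left(1 \right)} \right)} 118} = \frac{1}{92 \left(- \frac{26}{2 \cdot 1 \frac{1}{3 + 1}}\right) 118} = \frac{1}{92 \left(- \frac{26}{2 \cdot 1 \cdot \frac{1}{4}}\right) 118} = \frac{1}{92 \left(- 26 \frac{1}{\frac{1}{2}}\right) 118} = \frac{1}{92 \left(\left(-26\right) 2\right) 118} = \frac{1}{92 \left(-52\right) 118} = \frac{1}{\left(-4784\right) 118} = \frac{1}{-564512} = - \frac{1}{564512}$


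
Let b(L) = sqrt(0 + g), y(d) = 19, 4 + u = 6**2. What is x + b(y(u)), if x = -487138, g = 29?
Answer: -487138 + sqrt(29) ≈ -4.8713e+5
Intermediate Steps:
u = 32 (u = -4 + 6**2 = -4 + 36 = 32)
b(L) = sqrt(29) (b(L) = sqrt(0 + 29) = sqrt(29))
x + b(y(u)) = -487138 + sqrt(29)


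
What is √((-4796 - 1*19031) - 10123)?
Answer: 5*I*√1358 ≈ 184.26*I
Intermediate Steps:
√((-4796 - 1*19031) - 10123) = √((-4796 - 19031) - 10123) = √(-23827 - 10123) = √(-33950) = 5*I*√1358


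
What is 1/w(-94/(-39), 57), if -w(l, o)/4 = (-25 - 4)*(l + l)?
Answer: 39/21808 ≈ 0.0017883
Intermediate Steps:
w(l, o) = 232*l (w(l, o) = -4*(-25 - 4)*(l + l) = -(-116)*2*l = -(-232)*l = 232*l)
1/w(-94/(-39), 57) = 1/(232*(-94/(-39))) = 1/(232*(-94*(-1/39))) = 1/(232*(94/39)) = 1/(21808/39) = 39/21808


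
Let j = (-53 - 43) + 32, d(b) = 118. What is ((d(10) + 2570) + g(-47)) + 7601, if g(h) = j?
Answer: 10225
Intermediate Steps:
j = -64 (j = -96 + 32 = -64)
g(h) = -64
((d(10) + 2570) + g(-47)) + 7601 = ((118 + 2570) - 64) + 7601 = (2688 - 64) + 7601 = 2624 + 7601 = 10225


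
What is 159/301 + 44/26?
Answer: 8689/3913 ≈ 2.2205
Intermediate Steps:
159/301 + 44/26 = 159*(1/301) + 44*(1/26) = 159/301 + 22/13 = 8689/3913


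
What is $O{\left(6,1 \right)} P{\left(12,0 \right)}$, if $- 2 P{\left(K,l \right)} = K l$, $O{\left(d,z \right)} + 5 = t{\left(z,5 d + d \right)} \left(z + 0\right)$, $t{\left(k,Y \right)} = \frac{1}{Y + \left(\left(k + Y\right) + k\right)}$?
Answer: $0$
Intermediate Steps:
$t{\left(k,Y \right)} = \frac{1}{2 Y + 2 k}$ ($t{\left(k,Y \right)} = \frac{1}{Y + \left(\left(Y + k\right) + k\right)} = \frac{1}{Y + \left(Y + 2 k\right)} = \frac{1}{2 Y + 2 k}$)
$O{\left(d,z \right)} = -5 + \frac{z}{2 \left(z + 6 d\right)}$ ($O{\left(d,z \right)} = -5 + \frac{1}{2 \left(\left(5 d + d\right) + z\right)} \left(z + 0\right) = -5 + \frac{1}{2 \left(6 d + z\right)} z = -5 + \frac{1}{2 \left(z + 6 d\right)} z = -5 + \frac{z}{2 \left(z + 6 d\right)}$)
$P{\left(K,l \right)} = - \frac{K l}{2}$
$O{\left(6,1 \right)} P{\left(12,0 \right)} = \frac{3 \left(\left(-20\right) 6 - 3\right)}{2 \left(1 + 6 \cdot 6\right)} \left(\left(- \frac{1}{2}\right) 12 \cdot 0\right) = \frac{3 \left(-120 - 3\right)}{2 \left(1 + 36\right)} 0 = \frac{3}{2} \cdot \frac{1}{37} \left(-123\right) 0 = \left(- \frac{369}{74}\right) 0 = 0$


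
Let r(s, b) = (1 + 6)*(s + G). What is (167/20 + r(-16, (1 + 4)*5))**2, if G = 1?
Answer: 3736489/400 ≈ 9341.2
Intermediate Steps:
r(s, b) = 7 + 7*s (r(s, b) = (1 + 6)*(s + 1) = 7*(1 + s) = 7 + 7*s)
(167/20 + r(-16, (1 + 4)*5))**2 = (167/20 + (7 + 7*(-16)))**2 = (167*(1/20) + (7 - 112))**2 = (167/20 - 105)**2 = (-1933/20)**2 = 3736489/400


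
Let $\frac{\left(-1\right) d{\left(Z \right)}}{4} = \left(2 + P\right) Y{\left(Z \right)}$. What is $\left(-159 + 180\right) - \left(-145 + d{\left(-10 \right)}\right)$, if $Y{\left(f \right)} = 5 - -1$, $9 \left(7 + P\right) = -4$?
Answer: $\frac{106}{3} \approx 35.333$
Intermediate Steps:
$P = - \frac{67}{9}$ ($P = -7 + \frac{1}{9} \left(-4\right) = -7 - \frac{4}{9} = - \frac{67}{9} \approx -7.4444$)
$Y{\left(f \right)} = 6$ ($Y{\left(f \right)} = 5 + 1 = 6$)
$d{\left(Z \right)} = \frac{392}{3}$ ($d{\left(Z \right)} = - 4 \left(2 - \frac{67}{9}\right) 6 = - 4 \left(\left(- \frac{49}{9}\right) 6\right) = \left(-4\right) \left(- \frac{98}{3}\right) = \frac{392}{3}$)
$\left(-159 + 180\right) - \left(-145 + d{\left(-10 \right)}\right) = \left(-159 + 180\right) + \left(145 - \frac{392}{3}\right) = 21 + \left(145 - \frac{392}{3}\right) = 21 + \frac{43}{3} = \frac{106}{3}$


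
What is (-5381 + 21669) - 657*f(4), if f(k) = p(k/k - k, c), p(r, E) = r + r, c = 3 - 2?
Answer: 20230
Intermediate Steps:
c = 1
p(r, E) = 2*r
f(k) = 2 - 2*k (f(k) = 2*(k/k - k) = 2*(1 - k) = 2 - 2*k)
(-5381 + 21669) - 657*f(4) = (-5381 + 21669) - 657*(2 - 2*4) = 16288 - 657*(2 - 8) = 16288 - 657*(-6) = 16288 + 3942 = 20230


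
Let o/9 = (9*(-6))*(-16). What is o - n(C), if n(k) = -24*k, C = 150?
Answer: 11376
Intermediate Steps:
o = 7776 (o = 9*((9*(-6))*(-16)) = 9*(-54*(-16)) = 9*864 = 7776)
o - n(C) = 7776 - (-24)*150 = 7776 - 1*(-3600) = 7776 + 3600 = 11376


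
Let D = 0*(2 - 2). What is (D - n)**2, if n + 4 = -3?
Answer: 49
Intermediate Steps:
n = -7 (n = -4 - 3 = -7)
D = 0 (D = 0*0 = 0)
(D - n)**2 = (0 - 1*(-7))**2 = (0 + 7)**2 = 7**2 = 49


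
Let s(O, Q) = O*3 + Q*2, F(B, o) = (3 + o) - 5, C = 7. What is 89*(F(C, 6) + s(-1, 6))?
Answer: 1157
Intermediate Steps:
F(B, o) = -2 + o
s(O, Q) = 2*Q + 3*O (s(O, Q) = 3*O + 2*Q = 2*Q + 3*O)
89*(F(C, 6) + s(-1, 6)) = 89*((-2 + 6) + (2*6 + 3*(-1))) = 89*(4 + (12 - 3)) = 89*(4 + 9) = 89*13 = 1157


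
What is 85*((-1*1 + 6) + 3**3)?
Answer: 2720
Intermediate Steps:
85*((-1*1 + 6) + 3**3) = 85*((-1 + 6) + 27) = 85*(5 + 27) = 85*32 = 2720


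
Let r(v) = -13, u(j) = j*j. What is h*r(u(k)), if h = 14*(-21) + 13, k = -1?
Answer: 3653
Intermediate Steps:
u(j) = j²
h = -281 (h = -294 + 13 = -281)
h*r(u(k)) = -281*(-13) = 3653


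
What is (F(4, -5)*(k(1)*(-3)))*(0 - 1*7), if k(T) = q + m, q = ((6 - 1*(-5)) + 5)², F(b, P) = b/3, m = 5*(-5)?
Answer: 6468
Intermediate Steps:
m = -25
F(b, P) = b/3 (F(b, P) = b*(⅓) = b/3)
q = 256 (q = ((6 + 5) + 5)² = (11 + 5)² = 16² = 256)
k(T) = 231 (k(T) = 256 - 25 = 231)
(F(4, -5)*(k(1)*(-3)))*(0 - 1*7) = (((⅓)*4)*(231*(-3)))*(0 - 1*7) = ((4/3)*(-693))*(0 - 7) = -924*(-7) = 6468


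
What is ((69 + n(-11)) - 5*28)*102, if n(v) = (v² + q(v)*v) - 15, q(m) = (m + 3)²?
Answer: -68238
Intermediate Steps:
q(m) = (3 + m)²
n(v) = -15 + v² + v*(3 + v)² (n(v) = (v² + (3 + v)²*v) - 15 = (v² + v*(3 + v)²) - 15 = -15 + v² + v*(3 + v)²)
((69 + n(-11)) - 5*28)*102 = ((69 + (-15 + (-11)² - 11*(3 - 11)²)) - 5*28)*102 = ((69 + (-15 + 121 - 11*(-8)²)) - 140)*102 = ((69 + (-15 + 121 - 11*64)) - 140)*102 = ((69 + (-15 + 121 - 704)) - 140)*102 = ((69 - 598) - 140)*102 = (-529 - 140)*102 = -669*102 = -68238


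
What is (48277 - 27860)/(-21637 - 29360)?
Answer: -20417/50997 ≈ -0.40036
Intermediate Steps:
(48277 - 27860)/(-21637 - 29360) = 20417/(-50997) = 20417*(-1/50997) = -20417/50997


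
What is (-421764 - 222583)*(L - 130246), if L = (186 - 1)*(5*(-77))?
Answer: 129817234437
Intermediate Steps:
L = -71225 (L = 185*(-385) = -71225)
(-421764 - 222583)*(L - 130246) = (-421764 - 222583)*(-71225 - 130246) = -644347*(-201471) = 129817234437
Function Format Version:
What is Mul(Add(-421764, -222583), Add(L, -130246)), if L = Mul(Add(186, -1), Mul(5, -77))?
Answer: 129817234437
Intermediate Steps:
L = -71225 (L = Mul(185, -385) = -71225)
Mul(Add(-421764, -222583), Add(L, -130246)) = Mul(Add(-421764, -222583), Add(-71225, -130246)) = Mul(-644347, -201471) = 129817234437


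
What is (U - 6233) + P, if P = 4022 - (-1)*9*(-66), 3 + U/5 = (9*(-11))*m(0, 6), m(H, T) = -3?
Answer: -1335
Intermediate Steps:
U = 1470 (U = -15 + 5*((9*(-11))*(-3)) = -15 + 5*(-99*(-3)) = -15 + 5*297 = -15 + 1485 = 1470)
P = 3428 (P = 4022 - (-1)*(-594) = 4022 - 1*594 = 4022 - 594 = 3428)
(U - 6233) + P = (1470 - 6233) + 3428 = -4763 + 3428 = -1335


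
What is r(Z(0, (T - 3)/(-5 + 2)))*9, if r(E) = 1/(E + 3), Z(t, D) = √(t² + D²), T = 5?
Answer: 27/11 ≈ 2.4545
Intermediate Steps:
Z(t, D) = √(D² + t²)
r(E) = 1/(3 + E)
r(Z(0, (T - 3)/(-5 + 2)))*9 = 9/(3 + √(((5 - 3)/(-5 + 2))² + 0²)) = 9/(3 + √((2/(-3))² + 0)) = 9/(3 + √((2*(-⅓))² + 0)) = 9/(3 + √((-⅔)² + 0)) = 9/(3 + √(4/9 + 0)) = 9/(3 + √(4/9)) = 9/(3 + ⅔) = 9/(11/3) = (3/11)*9 = 27/11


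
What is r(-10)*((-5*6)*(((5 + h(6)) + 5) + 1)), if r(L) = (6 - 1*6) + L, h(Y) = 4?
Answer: 4500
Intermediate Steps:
r(L) = L (r(L) = (6 - 6) + L = 0 + L = L)
r(-10)*((-5*6)*(((5 + h(6)) + 5) + 1)) = -10*(-5*6)*(((5 + 4) + 5) + 1) = -(-300)*((9 + 5) + 1) = -(-300)*(14 + 1) = -(-300)*15 = -10*(-450) = 4500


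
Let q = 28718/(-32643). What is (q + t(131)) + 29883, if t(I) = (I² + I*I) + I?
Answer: 2100091330/32643 ≈ 64335.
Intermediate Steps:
q = -28718/32643 (q = 28718*(-1/32643) = -28718/32643 ≈ -0.87976)
t(I) = I + 2*I² (t(I) = (I² + I²) + I = 2*I² + I = I + 2*I²)
(q + t(131)) + 29883 = (-28718/32643 + 131*(1 + 2*131)) + 29883 = (-28718/32643 + 131*(1 + 262)) + 29883 = (-28718/32643 + 131*263) + 29883 = (-28718/32643 + 34453) + 29883 = 1124620561/32643 + 29883 = 2100091330/32643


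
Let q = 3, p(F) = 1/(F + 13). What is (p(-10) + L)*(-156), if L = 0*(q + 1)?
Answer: -52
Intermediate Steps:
p(F) = 1/(13 + F)
L = 0 (L = 0*(3 + 1) = 0*4 = 0)
(p(-10) + L)*(-156) = (1/(13 - 10) + 0)*(-156) = (1/3 + 0)*(-156) = (1/3)*(-156) = -52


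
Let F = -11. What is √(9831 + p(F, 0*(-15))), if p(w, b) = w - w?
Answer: √9831 ≈ 99.151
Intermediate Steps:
p(w, b) = 0
√(9831 + p(F, 0*(-15))) = √(9831 + 0) = √9831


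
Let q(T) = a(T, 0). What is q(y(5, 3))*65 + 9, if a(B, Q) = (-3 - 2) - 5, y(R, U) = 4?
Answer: -641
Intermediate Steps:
a(B, Q) = -10 (a(B, Q) = -5 - 5 = -10)
q(T) = -10
q(y(5, 3))*65 + 9 = -10*65 + 9 = -650 + 9 = -641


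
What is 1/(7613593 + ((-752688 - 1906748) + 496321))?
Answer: 1/5450478 ≈ 1.8347e-7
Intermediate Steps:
1/(7613593 + ((-752688 - 1906748) + 496321)) = 1/(7613593 + (-2659436 + 496321)) = 1/(7613593 - 2163115) = 1/5450478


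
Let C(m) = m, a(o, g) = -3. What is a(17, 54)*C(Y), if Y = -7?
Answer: 21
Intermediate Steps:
a(17, 54)*C(Y) = -3*(-7) = 21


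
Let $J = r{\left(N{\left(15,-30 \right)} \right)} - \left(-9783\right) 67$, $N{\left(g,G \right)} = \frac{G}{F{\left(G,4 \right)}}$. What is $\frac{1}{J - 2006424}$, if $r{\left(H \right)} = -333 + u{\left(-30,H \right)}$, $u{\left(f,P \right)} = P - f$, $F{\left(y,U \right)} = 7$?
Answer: $- \frac{7}{9458892} \approx -7.4004 \cdot 10^{-7}$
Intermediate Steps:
$N{\left(g,G \right)} = \frac{G}{7}$
$r{\left(H \right)} = -303 + H$ ($r{\left(H \right)} = -333 + \left(H - -30\right) = -333 + \left(H + 30\right) = -333 + \left(30 + H\right) = -303 + H$)
$J = \frac{4586076}{7}$ ($J = \left(-303 + \frac{1}{7} \left(-30\right)\right) - \left(-9783\right) 67 = \left(-303 - \frac{30}{7}\right) - -655461 = - \frac{2151}{7} + 655461 = \frac{4586076}{7} \approx 6.5515 \cdot 10^{5}$)
$\frac{1}{J - 2006424} = \frac{1}{\frac{4586076}{7} - 2006424} = \frac{1}{- \frac{9458892}{7}} = - \frac{7}{9458892}$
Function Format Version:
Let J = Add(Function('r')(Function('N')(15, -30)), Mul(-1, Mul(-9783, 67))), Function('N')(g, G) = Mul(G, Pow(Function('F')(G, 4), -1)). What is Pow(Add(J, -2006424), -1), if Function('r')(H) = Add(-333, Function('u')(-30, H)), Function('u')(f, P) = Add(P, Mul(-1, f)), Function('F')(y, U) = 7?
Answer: Rational(-7, 9458892) ≈ -7.4004e-7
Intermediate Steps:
Function('N')(g, G) = Mul(Rational(1, 7), G) (Function('N')(g, G) = Mul(G, Pow(7, -1)) = Mul(G, Rational(1, 7)) = Mul(Rational(1, 7), G))
Function('r')(H) = Add(-303, H) (Function('r')(H) = Add(-333, Add(H, Mul(-1, -30))) = Add(-333, Add(H, 30)) = Add(-333, Add(30, H)) = Add(-303, H))
J = Rational(4586076, 7) (J = Add(Add(-303, Mul(Rational(1, 7), -30)), Mul(-1, Mul(-9783, 67))) = Add(Add(-303, Rational(-30, 7)), Mul(-1, -655461)) = Add(Rational(-2151, 7), 655461) = Rational(4586076, 7) ≈ 6.5515e+5)
Pow(Add(J, -2006424), -1) = Pow(Add(Rational(4586076, 7), -2006424), -1) = Pow(Rational(-9458892, 7), -1) = Rational(-7, 9458892)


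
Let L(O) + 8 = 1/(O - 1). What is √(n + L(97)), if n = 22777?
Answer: 5*√524598/24 ≈ 150.89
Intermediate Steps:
L(O) = -8 + 1/(-1 + O) (L(O) = -8 + 1/(O - 1) = -8 + 1/(-1 + O))
√(n + L(97)) = √(22777 + (9 - 8*97)/(-1 + 97)) = √(22777 + (9 - 776)/96) = √(22777 + (1/96)*(-767)) = √(22777 - 767/96) = √(2185825/96) = 5*√524598/24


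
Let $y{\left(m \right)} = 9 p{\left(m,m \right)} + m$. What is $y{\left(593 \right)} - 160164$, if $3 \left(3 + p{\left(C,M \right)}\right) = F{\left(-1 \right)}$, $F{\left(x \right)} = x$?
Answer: $-159601$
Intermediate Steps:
$p{\left(C,M \right)} = - \frac{10}{3}$ ($p{\left(C,M \right)} = -3 + \frac{1}{3} \left(-1\right) = -3 - \frac{1}{3} = - \frac{10}{3}$)
$y{\left(m \right)} = -30 + m$ ($y{\left(m \right)} = 9 \left(- \frac{10}{3}\right) + m = -30 + m$)
$y{\left(593 \right)} - 160164 = \left(-30 + 593\right) - 160164 = 563 - 160164 = -159601$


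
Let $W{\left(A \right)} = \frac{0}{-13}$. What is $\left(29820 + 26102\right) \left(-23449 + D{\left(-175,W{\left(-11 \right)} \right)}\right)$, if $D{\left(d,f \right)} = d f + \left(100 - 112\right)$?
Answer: $-1311986042$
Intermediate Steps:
$W{\left(A \right)} = 0$ ($W{\left(A \right)} = 0 \left(- \frac{1}{13}\right) = 0$)
$D{\left(d,f \right)} = -12 + d f$ ($D{\left(d,f \right)} = d f - 12 = -12 + d f$)
$\left(29820 + 26102\right) \left(-23449 + D{\left(-175,W{\left(-11 \right)} \right)}\right) = \left(29820 + 26102\right) \left(-23449 - 12\right) = 55922 \left(-23449 + \left(-12 + 0\right)\right) = 55922 \left(-23449 - 12\right) = 55922 \left(-23461\right) = -1311986042$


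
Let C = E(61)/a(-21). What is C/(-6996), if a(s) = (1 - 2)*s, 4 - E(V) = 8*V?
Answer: 11/3339 ≈ 0.0032944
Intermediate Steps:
E(V) = 4 - 8*V
a(s) = -s
C = -484/21 (C = (4 - 8*61)/((-1*(-21))) = (4 - 488)/21 = -484*1/21 = -484/21 ≈ -23.048)
C/(-6996) = -484/21/(-6996) = -484/21*(-1/6996) = 11/3339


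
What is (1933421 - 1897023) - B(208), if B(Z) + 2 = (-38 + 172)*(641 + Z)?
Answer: -77366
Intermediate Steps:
B(Z) = 85892 + 134*Z (B(Z) = -2 + (-38 + 172)*(641 + Z) = -2 + 134*(641 + Z) = -2 + (85894 + 134*Z) = 85892 + 134*Z)
(1933421 - 1897023) - B(208) = (1933421 - 1897023) - (85892 + 134*208) = 36398 - (85892 + 27872) = 36398 - 1*113764 = 36398 - 113764 = -77366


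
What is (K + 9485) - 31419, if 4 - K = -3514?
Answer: -18416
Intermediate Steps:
K = 3518 (K = 4 - 1*(-3514) = 4 + 3514 = 3518)
(K + 9485) - 31419 = (3518 + 9485) - 31419 = 13003 - 31419 = -18416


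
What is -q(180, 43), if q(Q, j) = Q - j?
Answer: -137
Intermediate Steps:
-q(180, 43) = -(180 - 1*43) = -(180 - 43) = -1*137 = -137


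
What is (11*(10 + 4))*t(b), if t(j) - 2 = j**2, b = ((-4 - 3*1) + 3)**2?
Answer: 39732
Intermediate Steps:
b = 16 (b = ((-4 - 3) + 3)**2 = (-7 + 3)**2 = (-4)**2 = 16)
t(j) = 2 + j**2
(11*(10 + 4))*t(b) = (11*(10 + 4))*(2 + 16**2) = (11*14)*(2 + 256) = 154*258 = 39732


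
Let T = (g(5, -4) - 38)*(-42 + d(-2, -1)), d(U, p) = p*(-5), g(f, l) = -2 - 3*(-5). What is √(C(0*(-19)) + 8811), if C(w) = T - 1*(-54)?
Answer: √9790 ≈ 98.944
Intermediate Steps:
g(f, l) = 13 (g(f, l) = -2 + 15 = 13)
d(U, p) = -5*p
T = 925 (T = (13 - 38)*(-42 - 5*(-1)) = -25*(-42 + 5) = -25*(-37) = 925)
C(w) = 979 (C(w) = 925 - 1*(-54) = 925 + 54 = 979)
√(C(0*(-19)) + 8811) = √(979 + 8811) = √9790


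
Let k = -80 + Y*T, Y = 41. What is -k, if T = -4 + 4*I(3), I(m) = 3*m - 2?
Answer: -904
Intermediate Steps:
I(m) = -2 + 3*m
T = 24 (T = -4 + 4*(-2 + 3*3) = -4 + 4*(-2 + 9) = -4 + 4*7 = -4 + 28 = 24)
k = 904 (k = -80 + 41*24 = -80 + 984 = 904)
-k = -1*904 = -904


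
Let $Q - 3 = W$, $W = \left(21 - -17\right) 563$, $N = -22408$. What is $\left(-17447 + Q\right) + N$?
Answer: $-18458$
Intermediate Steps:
$W = 21394$ ($W = \left(21 + 17\right) 563 = 38 \cdot 563 = 21394$)
$Q = 21397$ ($Q = 3 + 21394 = 21397$)
$\left(-17447 + Q\right) + N = \left(-17447 + 21397\right) - 22408 = 3950 - 22408 = -18458$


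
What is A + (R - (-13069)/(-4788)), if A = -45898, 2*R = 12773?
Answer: -27027733/684 ≈ -39514.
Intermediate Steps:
R = 12773/2 (R = (½)*12773 = 12773/2 ≈ 6386.5)
A + (R - (-13069)/(-4788)) = -45898 + (12773/2 - (-13069)/(-4788)) = -45898 + (12773/2 - (-13069)*(-1)/4788) = -45898 + (12773/2 - 1*1867/684) = -45898 + (12773/2 - 1867/684) = -45898 + 4366499/684 = -27027733/684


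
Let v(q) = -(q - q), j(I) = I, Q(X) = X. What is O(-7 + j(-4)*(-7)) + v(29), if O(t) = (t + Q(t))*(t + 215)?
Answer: 9912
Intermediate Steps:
v(q) = 0 (v(q) = -1*0 = 0)
O(t) = 2*t*(215 + t) (O(t) = (t + t)*(t + 215) = (2*t)*(215 + t) = 2*t*(215 + t))
O(-7 + j(-4)*(-7)) + v(29) = 2*(-7 - 4*(-7))*(215 + (-7 - 4*(-7))) + 0 = 2*(-7 + 28)*(215 + (-7 + 28)) + 0 = 2*21*(215 + 21) + 0 = 2*21*236 + 0 = 9912 + 0 = 9912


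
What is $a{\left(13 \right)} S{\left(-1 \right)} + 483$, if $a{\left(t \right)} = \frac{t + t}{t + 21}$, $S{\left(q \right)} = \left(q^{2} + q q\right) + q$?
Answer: $\frac{8224}{17} \approx 483.76$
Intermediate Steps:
$S{\left(q \right)} = q + 2 q^{2}$ ($S{\left(q \right)} = \left(q^{2} + q^{2}\right) + q = 2 q^{2} + q = q + 2 q^{2}$)
$a{\left(t \right)} = \frac{2 t}{21 + t}$
$a{\left(13 \right)} S{\left(-1 \right)} + 483 = 2 \cdot 13 \frac{1}{21 + 13} \left(- (1 + 2 \left(-1\right))\right) + 483 = 2 \cdot 13 \cdot \frac{1}{34} \left(- (1 - 2)\right) + 483 = 2 \cdot 13 \cdot \frac{1}{34} \left(\left(-1\right) \left(-1\right)\right) + 483 = \frac{13}{17} \cdot 1 + 483 = \frac{13}{17} + 483 = \frac{8224}{17}$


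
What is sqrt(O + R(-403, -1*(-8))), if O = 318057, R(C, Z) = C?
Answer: sqrt(317654) ≈ 563.61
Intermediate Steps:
sqrt(O + R(-403, -1*(-8))) = sqrt(318057 - 403) = sqrt(317654)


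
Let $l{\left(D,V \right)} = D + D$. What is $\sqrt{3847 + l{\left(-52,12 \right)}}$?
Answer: $\sqrt{3743} \approx 61.18$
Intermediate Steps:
$l{\left(D,V \right)} = 2 D$
$\sqrt{3847 + l{\left(-52,12 \right)}} = \sqrt{3847 + 2 \left(-52\right)} = \sqrt{3847 - 104} = \sqrt{3743}$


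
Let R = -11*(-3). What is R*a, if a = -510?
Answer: -16830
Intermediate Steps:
R = 33
R*a = 33*(-510) = -16830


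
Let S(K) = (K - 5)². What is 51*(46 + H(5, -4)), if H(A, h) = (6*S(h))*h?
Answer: -96798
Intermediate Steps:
S(K) = (-5 + K)²
H(A, h) = 6*h*(-5 + h)² (H(A, h) = (6*(-5 + h)²)*h = 6*h*(-5 + h)²)
51*(46 + H(5, -4)) = 51*(46 + 6*(-4)*(-5 - 4)²) = 51*(46 + 6*(-4)*(-9)²) = 51*(46 + 6*(-4)*81) = 51*(46 - 1944) = 51*(-1898) = -96798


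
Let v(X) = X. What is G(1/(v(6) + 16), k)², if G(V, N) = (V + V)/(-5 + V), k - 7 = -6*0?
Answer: 4/11881 ≈ 0.00033667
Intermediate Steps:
k = 7 (k = 7 - 6*0 = 7 + 0 = 7)
G(V, N) = 2*V/(-5 + V) (G(V, N) = (2*V)/(-5 + V) = 2*V/(-5 + V))
G(1/(v(6) + 16), k)² = (2/((6 + 16)*(-5 + 1/(6 + 16))))² = (2/(22*(-5 + 1/22)))² = (2*(1/22)/(-5 + 1/22))² = (2*(1/22)/(-109/22))² = (2*(1/22)*(-22/109))² = (-2/109)² = 4/11881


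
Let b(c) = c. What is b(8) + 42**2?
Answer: 1772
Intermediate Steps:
b(8) + 42**2 = 8 + 42**2 = 8 + 1764 = 1772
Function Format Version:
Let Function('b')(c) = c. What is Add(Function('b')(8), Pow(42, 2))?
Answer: 1772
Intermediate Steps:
Add(Function('b')(8), Pow(42, 2)) = Add(8, Pow(42, 2)) = Add(8, 1764) = 1772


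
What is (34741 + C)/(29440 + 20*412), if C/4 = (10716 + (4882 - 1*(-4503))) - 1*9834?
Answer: 75809/37680 ≈ 2.0119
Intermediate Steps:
C = 41068 (C = 4*((10716 + (4882 - 1*(-4503))) - 1*9834) = 4*((10716 + (4882 + 4503)) - 9834) = 4*((10716 + 9385) - 9834) = 4*(20101 - 9834) = 4*10267 = 41068)
(34741 + C)/(29440 + 20*412) = (34741 + 41068)/(29440 + 20*412) = 75809/(29440 + 8240) = 75809/37680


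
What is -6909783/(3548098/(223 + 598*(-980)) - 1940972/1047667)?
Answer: 1413606029413780079/1618093193830 ≈ 8.7363e+5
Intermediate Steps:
-6909783/(3548098/(223 + 598*(-980)) - 1940972/1047667) = -6909783/(3548098/(223 - 586040) - 1940972*1/1047667) = -6909783/(3548098/(-585817) - 1940972/1047667) = -6909783/(3548098*(-1/585817) - 1940972/1047667) = -6909783/(-3548098/585817 - 1940972/1047667) = -6909783/(-4854279581490/613741138939) = -6909783*(-613741138939/4854279581490) = 1413606029413780079/1618093193830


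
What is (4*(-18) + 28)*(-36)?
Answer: 1584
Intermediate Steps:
(4*(-18) + 28)*(-36) = (-72 + 28)*(-36) = -44*(-36) = 1584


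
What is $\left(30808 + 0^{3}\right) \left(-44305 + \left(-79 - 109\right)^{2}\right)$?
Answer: $-276070488$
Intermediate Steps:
$\left(30808 + 0^{3}\right) \left(-44305 + \left(-79 - 109\right)^{2}\right) = \left(30808 + 0\right) \left(-44305 + \left(-188\right)^{2}\right) = 30808 \left(-44305 + 35344\right) = 30808 \left(-8961\right) = -276070488$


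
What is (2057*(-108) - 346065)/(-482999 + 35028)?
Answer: 568221/447971 ≈ 1.2684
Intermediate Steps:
(2057*(-108) - 346065)/(-482999 + 35028) = (-222156 - 346065)/(-447971) = -568221*(-1/447971) = 568221/447971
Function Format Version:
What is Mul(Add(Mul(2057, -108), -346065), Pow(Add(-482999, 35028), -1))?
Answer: Rational(568221, 447971) ≈ 1.2684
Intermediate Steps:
Mul(Add(Mul(2057, -108), -346065), Pow(Add(-482999, 35028), -1)) = Mul(Add(-222156, -346065), Pow(-447971, -1)) = Mul(-568221, Rational(-1, 447971)) = Rational(568221, 447971)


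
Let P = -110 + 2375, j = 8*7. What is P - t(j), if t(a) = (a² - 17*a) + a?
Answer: 25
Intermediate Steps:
j = 56
P = 2265
t(a) = a² - 16*a
P - t(j) = 2265 - 56*(-16 + 56) = 2265 - 56*40 = 2265 - 1*2240 = 2265 - 2240 = 25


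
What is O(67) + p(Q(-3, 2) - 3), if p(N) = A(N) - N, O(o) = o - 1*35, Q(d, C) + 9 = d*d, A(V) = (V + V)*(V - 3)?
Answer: 71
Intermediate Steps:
A(V) = 2*V*(-3 + V) (A(V) = (2*V)*(-3 + V) = 2*V*(-3 + V))
Q(d, C) = -9 + d**2 (Q(d, C) = -9 + d*d = -9 + d**2)
O(o) = -35 + o (O(o) = o - 35 = -35 + o)
p(N) = -N + 2*N*(-3 + N) (p(N) = 2*N*(-3 + N) - N = -N + 2*N*(-3 + N))
O(67) + p(Q(-3, 2) - 3) = (-35 + 67) + ((-9 + (-3)**2) - 3)*(-7 + 2*((-9 + (-3)**2) - 3)) = 32 + ((-9 + 9) - 3)*(-7 + 2*((-9 + 9) - 3)) = 32 + (0 - 3)*(-7 + 2*(0 - 3)) = 32 - 3*(-7 + 2*(-3)) = 32 - 3*(-7 - 6) = 32 - 3*(-13) = 32 + 39 = 71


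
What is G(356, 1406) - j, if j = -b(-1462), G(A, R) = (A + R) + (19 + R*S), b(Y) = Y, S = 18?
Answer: 25627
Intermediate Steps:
G(A, R) = 19 + A + 19*R (G(A, R) = (A + R) + (19 + R*18) = (A + R) + (19 + 18*R) = 19 + A + 19*R)
j = 1462 (j = -1*(-1462) = 1462)
G(356, 1406) - j = (19 + 356 + 19*1406) - 1*1462 = (19 + 356 + 26714) - 1462 = 27089 - 1462 = 25627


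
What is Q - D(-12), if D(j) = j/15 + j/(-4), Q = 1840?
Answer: 9189/5 ≈ 1837.8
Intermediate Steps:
D(j) = -11*j/60 (D(j) = j*(1/15) + j*(-1/4) = j/15 - j/4 = -11*j/60)
Q - D(-12) = 1840 - (-11)*(-12)/60 = 1840 - 1*11/5 = 1840 - 11/5 = 9189/5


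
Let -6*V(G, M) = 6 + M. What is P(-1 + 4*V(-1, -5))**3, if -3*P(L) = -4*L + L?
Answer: -125/27 ≈ -4.6296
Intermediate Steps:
V(G, M) = -1 - M/6 (V(G, M) = -(6 + M)/6 = -1 - M/6)
P(L) = L (P(L) = -(-4*L + L)/3 = -(-1)*L = L)
P(-1 + 4*V(-1, -5))**3 = (-1 + 4*(-1 - 1/6*(-5)))**3 = (-1 + 4*(-1 + 5/6))**3 = (-1 + 4*(-1/6))**3 = (-1 - 2/3)**3 = (-5/3)**3 = -125/27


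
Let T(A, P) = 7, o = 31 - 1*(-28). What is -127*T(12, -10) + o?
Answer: -830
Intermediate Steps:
o = 59 (o = 31 + 28 = 59)
-127*T(12, -10) + o = -127*7 + 59 = -889 + 59 = -830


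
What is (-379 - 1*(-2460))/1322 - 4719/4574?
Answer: 819994/1511707 ≈ 0.54243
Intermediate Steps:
(-379 - 1*(-2460))/1322 - 4719/4574 = (-379 + 2460)*(1/1322) - 4719*1/4574 = 2081*(1/1322) - 4719/4574 = 2081/1322 - 4719/4574 = 819994/1511707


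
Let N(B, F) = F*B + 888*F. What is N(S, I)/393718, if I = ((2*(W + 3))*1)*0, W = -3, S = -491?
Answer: 0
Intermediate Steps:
I = 0 (I = ((2*(-3 + 3))*1)*0 = ((2*0)*1)*0 = (0*1)*0 = 0*0 = 0)
N(B, F) = 888*F + B*F (N(B, F) = B*F + 888*F = 888*F + B*F)
N(S, I)/393718 = (0*(888 - 491))/393718 = (0*397)*(1/393718) = 0*(1/393718) = 0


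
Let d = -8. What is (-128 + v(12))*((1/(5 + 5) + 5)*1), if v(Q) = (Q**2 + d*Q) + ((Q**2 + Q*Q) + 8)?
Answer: 5508/5 ≈ 1101.6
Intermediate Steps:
v(Q) = 8 - 8*Q + 3*Q**2 (v(Q) = (Q**2 - 8*Q) + ((Q**2 + Q*Q) + 8) = (Q**2 - 8*Q) + ((Q**2 + Q**2) + 8) = (Q**2 - 8*Q) + (2*Q**2 + 8) = (Q**2 - 8*Q) + (8 + 2*Q**2) = 8 - 8*Q + 3*Q**2)
(-128 + v(12))*((1/(5 + 5) + 5)*1) = (-128 + (8 - 8*12 + 3*12**2))*((1/(5 + 5) + 5)*1) = (-128 + (8 - 96 + 3*144))*((1/10 + 5)*1) = (-128 + (8 - 96 + 432))*((1/10 + 5)*1) = (-128 + 344)*((51/10)*1) = 216*(51/10) = 5508/5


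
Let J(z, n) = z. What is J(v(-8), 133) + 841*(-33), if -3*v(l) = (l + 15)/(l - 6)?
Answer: -166517/6 ≈ -27753.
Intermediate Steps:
v(l) = -(15 + l)/(3*(-6 + l)) (v(l) = -(l + 15)/(3*(l - 6)) = -(15 + l)/(3*(-6 + l)))
J(v(-8), 133) + 841*(-33) = (-15 - 1*(-8))/(3*(-6 - 8)) + 841*(-33) = (⅓)*(-15 + 8)/(-14) - 27753 = (⅓)*(-1/14)*(-7) - 27753 = ⅙ - 27753 = -166517/6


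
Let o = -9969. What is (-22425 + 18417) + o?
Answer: -13977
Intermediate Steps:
(-22425 + 18417) + o = (-22425 + 18417) - 9969 = -4008 - 9969 = -13977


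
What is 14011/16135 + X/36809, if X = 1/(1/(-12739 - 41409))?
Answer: -357947081/593913215 ≈ -0.60269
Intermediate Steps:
X = -54148 (X = 1/(1/(-54148)) = 1/(-1/54148) = -54148)
14011/16135 + X/36809 = 14011/16135 - 54148/36809 = -357947081/593913215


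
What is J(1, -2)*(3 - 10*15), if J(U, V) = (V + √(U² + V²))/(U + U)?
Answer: 147 - 147*√5/2 ≈ -17.351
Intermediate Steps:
J(U, V) = (V + √(U² + V²))/(2*U) (J(U, V) = (V + √(U² + V²))/((2*U)) = (V + √(U² + V²))*(1/(2*U)) = (V + √(U² + V²))/(2*U))
J(1, -2)*(3 - 10*15) = ((½)*(-2 + √(1² + (-2)²))/1)*(3 - 10*15) = ((½)*1*(-2 + √(1 + 4)))*(3 - 150) = ((½)*1*(-2 + √5))*(-147) = (-1 + √5/2)*(-147) = 147 - 147*√5/2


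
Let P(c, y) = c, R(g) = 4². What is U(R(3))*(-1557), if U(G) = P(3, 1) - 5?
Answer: 3114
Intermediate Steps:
R(g) = 16
U(G) = -2 (U(G) = 3 - 5 = -2)
U(R(3))*(-1557) = -2*(-1557) = 3114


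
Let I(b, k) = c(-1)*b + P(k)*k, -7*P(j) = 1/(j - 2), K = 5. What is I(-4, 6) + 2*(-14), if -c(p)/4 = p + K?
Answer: 501/14 ≈ 35.786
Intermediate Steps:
c(p) = -20 - 4*p (c(p) = -4*(p + 5) = -4*(5 + p) = -20 - 4*p)
P(j) = -1/(7*(-2 + j)) (P(j) = -1/(7*(j - 2)) = -1/(7*(-2 + j)))
I(b, k) = -16*b - k/(-14 + 7*k) (I(b, k) = (-20 - 4*(-1))*b + (-1/(-14 + 7*k))*k = (-20 + 4)*b - k/(-14 + 7*k) = -16*b - k/(-14 + 7*k))
I(-4, 6) + 2*(-14) = (-1*6 - 112*(-4)*(-2 + 6))/(7*(-2 + 6)) + 2*(-14) = (⅐)*(-6 - 112*(-4)*4)/4 - 28 = (⅐)*(¼)*(-6 + 1792) - 28 = (⅐)*(¼)*1786 - 28 = 893/14 - 28 = 501/14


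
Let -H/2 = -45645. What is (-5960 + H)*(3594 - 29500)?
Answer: -2210558980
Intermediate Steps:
H = 91290 (H = -2*(-45645) = 91290)
(-5960 + H)*(3594 - 29500) = (-5960 + 91290)*(3594 - 29500) = 85330*(-25906) = -2210558980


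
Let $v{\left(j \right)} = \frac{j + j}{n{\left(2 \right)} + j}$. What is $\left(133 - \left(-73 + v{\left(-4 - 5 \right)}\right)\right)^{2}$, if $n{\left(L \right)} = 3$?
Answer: $41209$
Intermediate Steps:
$v{\left(j \right)} = \frac{2 j}{3 + j}$ ($v{\left(j \right)} = \frac{j + j}{3 + j} = \frac{2 j}{3 + j}$)
$\left(133 - \left(-73 + v{\left(-4 - 5 \right)}\right)\right)^{2} = \left(133 + \left(73 - \frac{2 \left(-4 - 5\right)}{3 - 9}\right)\right)^{2} = \left(133 + \left(73 - 2 \left(-9\right) \frac{1}{3 - 9}\right)\right)^{2} = \left(133 + \left(73 - 2 \left(-9\right) \frac{1}{-6}\right)\right)^{2} = \left(133 + \left(73 - 2 \left(-9\right) \left(- \frac{1}{6}\right)\right)\right)^{2} = \left(133 + \left(73 - 3\right)\right)^{2} = \left(133 + 70\right)^{2} = 203^{2} = 41209$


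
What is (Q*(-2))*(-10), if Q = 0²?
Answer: 0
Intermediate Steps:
Q = 0
(Q*(-2))*(-10) = (0*(-2))*(-10) = 0*(-10) = 0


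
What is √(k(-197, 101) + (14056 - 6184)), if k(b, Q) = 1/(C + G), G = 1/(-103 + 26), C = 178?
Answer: √1478575396085/13705 ≈ 88.724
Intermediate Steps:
G = -1/77 (G = 1/(-77) = -1/77 ≈ -0.012987)
k(b, Q) = 77/13705 (k(b, Q) = 1/(178 - 1/77) = 1/(13705/77) = 77/13705)
√(k(-197, 101) + (14056 - 6184)) = √(77/13705 + (14056 - 6184)) = √(77/13705 + 7872) = √(107885837/13705) = √1478575396085/13705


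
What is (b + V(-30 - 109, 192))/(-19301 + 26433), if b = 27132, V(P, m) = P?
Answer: 26993/7132 ≈ 3.7848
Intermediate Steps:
(b + V(-30 - 109, 192))/(-19301 + 26433) = (27132 + (-30 - 109))/(-19301 + 26433) = (27132 - 139)/7132 = 26993*(1/7132) = 26993/7132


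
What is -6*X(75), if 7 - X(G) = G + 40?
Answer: 648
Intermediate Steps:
X(G) = -33 - G (X(G) = 7 - (G + 40) = 7 - (40 + G) = 7 + (-40 - G) = -33 - G)
-6*X(75) = -6*(-33 - 1*75) = -6*(-33 - 75) = -6*(-108) = 648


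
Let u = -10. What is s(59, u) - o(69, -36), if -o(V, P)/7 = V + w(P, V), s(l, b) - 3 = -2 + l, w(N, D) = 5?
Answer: 578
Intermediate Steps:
s(l, b) = 1 + l (s(l, b) = 3 + (-2 + l) = 1 + l)
o(V, P) = -35 - 7*V (o(V, P) = -7*(V + 5) = -7*(5 + V) = -35 - 7*V)
s(59, u) - o(69, -36) = (1 + 59) - (-35 - 7*69) = 60 - (-35 - 483) = 60 - 1*(-518) = 60 + 518 = 578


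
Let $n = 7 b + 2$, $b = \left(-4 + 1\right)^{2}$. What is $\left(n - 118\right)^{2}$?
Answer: $2809$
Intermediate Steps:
$b = 9$ ($b = \left(-3\right)^{2} = 9$)
$n = 65$ ($n = 7 \cdot 9 + 2 = 63 + 2 = 65$)
$\left(n - 118\right)^{2} = \left(65 - 118\right)^{2} = \left(-53\right)^{2} = 2809$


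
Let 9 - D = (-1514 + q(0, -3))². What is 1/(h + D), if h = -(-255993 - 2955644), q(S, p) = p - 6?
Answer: 1/892117 ≈ 1.1209e-6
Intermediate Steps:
q(S, p) = -6 + p
h = 3211637 (h = -1*(-3211637) = 3211637)
D = -2319520 (D = 9 - (-1514 + (-6 - 3))² = 9 - (-1514 - 9)² = 9 - 1*(-1523)² = 9 - 1*2319529 = 9 - 2319529 = -2319520)
1/(h + D) = 1/(3211637 - 2319520) = 1/892117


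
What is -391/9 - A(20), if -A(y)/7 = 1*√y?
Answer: -391/9 + 14*√5 ≈ -12.139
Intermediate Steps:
A(y) = -7*√y
-391/9 - A(20) = -391/9 - (-7)*√20 = -391*⅑ - (-7)*2*√5 = -391/9 - (-14)*√5 = -391/9 + 14*√5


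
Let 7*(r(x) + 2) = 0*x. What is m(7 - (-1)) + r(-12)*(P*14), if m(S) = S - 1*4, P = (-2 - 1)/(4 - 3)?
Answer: 88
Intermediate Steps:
r(x) = -2 (r(x) = -2 + (0*x)/7 = -2 + (1/7)*0 = -2 + 0 = -2)
P = -3 (P = -3/1 = -3*1 = -3)
m(S) = -4 + S (m(S) = S - 4 = -4 + S)
m(7 - (-1)) + r(-12)*(P*14) = (-4 + (7 - (-1))) - (-6)*14 = (-4 + (7 - 1*(-1))) - 2*(-42) = (-4 + (7 + 1)) + 84 = (-4 + 8) + 84 = 4 + 84 = 88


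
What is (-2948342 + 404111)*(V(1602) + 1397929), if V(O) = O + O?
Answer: -3564806013723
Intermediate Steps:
V(O) = 2*O
(-2948342 + 404111)*(V(1602) + 1397929) = (-2948342 + 404111)*(2*1602 + 1397929) = -2544231*(3204 + 1397929) = -2544231*1401133 = -3564806013723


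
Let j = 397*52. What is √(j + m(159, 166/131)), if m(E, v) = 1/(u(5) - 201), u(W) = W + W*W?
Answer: √67072337/57 ≈ 143.68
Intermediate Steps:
u(W) = W + W²
m(E, v) = -1/171 (m(E, v) = 1/(5*(1 + 5) - 201) = 1/(5*6 - 201) = 1/(30 - 201) = 1/(-171) = -1/171)
j = 20644
√(j + m(159, 166/131)) = √(20644 - 1/171) = √(3530123/171) = √67072337/57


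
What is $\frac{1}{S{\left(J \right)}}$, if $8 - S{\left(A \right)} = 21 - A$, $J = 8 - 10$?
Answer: $- \frac{1}{15} \approx -0.066667$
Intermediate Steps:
$J = -2$ ($J = 8 - 10 = -2$)
$S{\left(A \right)} = -13 + A$ ($S{\left(A \right)} = 8 - \left(21 - A\right) = 8 + \left(-21 + A\right) = -13 + A$)
$\frac{1}{S{\left(J \right)}} = \frac{1}{-13 - 2} = \frac{1}{-15} = - \frac{1}{15}$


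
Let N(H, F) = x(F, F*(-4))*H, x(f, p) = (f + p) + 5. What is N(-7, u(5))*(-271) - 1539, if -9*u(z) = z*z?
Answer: 71263/3 ≈ 23754.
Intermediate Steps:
x(f, p) = 5 + f + p
u(z) = -z²/9 (u(z) = -z*z/9 = -z²/9)
N(H, F) = H*(5 - 3*F) (N(H, F) = (5 + F + F*(-4))*H = (5 + F - 4*F)*H = (5 - 3*F)*H = H*(5 - 3*F))
N(-7, u(5))*(-271) - 1539 = -7*(5 - (-1)*5²/3)*(-271) - 1539 = -7*(5 - (-1)*25/3)*(-271) - 1539 = -7*(5 - 3*(-25/9))*(-271) - 1539 = -7*(5 + 25/3)*(-271) - 1539 = -7*40/3*(-271) - 1539 = -280/3*(-271) - 1539 = 75880/3 - 1539 = 71263/3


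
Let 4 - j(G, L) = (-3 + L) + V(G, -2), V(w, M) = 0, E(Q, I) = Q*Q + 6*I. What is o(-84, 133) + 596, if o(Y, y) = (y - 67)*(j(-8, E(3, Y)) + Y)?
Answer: 28184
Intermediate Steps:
E(Q, I) = Q² + 6*I
j(G, L) = 7 - L (j(G, L) = 4 - ((-3 + L) + 0) = 4 - (-3 + L) = 4 + (3 - L) = 7 - L)
o(Y, y) = (-67 + y)*(-2 - 5*Y) (o(Y, y) = (y - 67)*((7 - (3² + 6*Y)) + Y) = (-67 + y)*((7 - (9 + 6*Y)) + Y) = (-67 + y)*((7 + (-9 - 6*Y)) + Y) = (-67 + y)*((-2 - 6*Y) + Y) = (-67 + y)*(-2 - 5*Y))
o(-84, 133) + 596 = (134 - 2*133 + 335*(-84) - 5*(-84)*133) + 596 = (134 - 266 - 28140 + 55860) + 596 = 27588 + 596 = 28184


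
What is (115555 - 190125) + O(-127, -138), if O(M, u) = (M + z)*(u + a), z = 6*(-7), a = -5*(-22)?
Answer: -69838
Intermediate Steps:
a = 110
z = -42
O(M, u) = (-42 + M)*(110 + u) (O(M, u) = (M - 42)*(u + 110) = (-42 + M)*(110 + u))
(115555 - 190125) + O(-127, -138) = (115555 - 190125) + (-4620 - 42*(-138) + 110*(-127) - 127*(-138)) = -74570 + (-4620 + 5796 - 13970 + 17526) = -74570 + 4732 = -69838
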